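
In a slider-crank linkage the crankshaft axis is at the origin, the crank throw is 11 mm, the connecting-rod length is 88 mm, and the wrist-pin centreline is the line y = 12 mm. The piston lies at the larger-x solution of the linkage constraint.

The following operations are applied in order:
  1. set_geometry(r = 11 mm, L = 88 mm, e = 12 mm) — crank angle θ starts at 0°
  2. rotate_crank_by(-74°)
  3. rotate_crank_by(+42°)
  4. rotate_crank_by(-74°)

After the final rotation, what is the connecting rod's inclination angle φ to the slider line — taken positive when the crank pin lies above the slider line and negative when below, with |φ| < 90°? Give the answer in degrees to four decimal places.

-14.8638

set_geometry: r = 11 mm, L = 88 mm, e = 12 mm; θ ← 0°
rotate_crank_by(-74°): θ ← 0° -74° = -74°
rotate_crank_by(+42°): θ ← -74° +42° = -32°
rotate_crank_by(-74°): θ ← -32° -74° = -106°
crank pin P = (r cos θ, r sin θ) = (-3.032011, -10.573879)
h = r sin θ − e = -10.573879 − 12 = -22.573879
sin φ = h / L = -22.573879 / 88 = -0.25652135
φ = arcsin(-0.25652135) = -14.863751°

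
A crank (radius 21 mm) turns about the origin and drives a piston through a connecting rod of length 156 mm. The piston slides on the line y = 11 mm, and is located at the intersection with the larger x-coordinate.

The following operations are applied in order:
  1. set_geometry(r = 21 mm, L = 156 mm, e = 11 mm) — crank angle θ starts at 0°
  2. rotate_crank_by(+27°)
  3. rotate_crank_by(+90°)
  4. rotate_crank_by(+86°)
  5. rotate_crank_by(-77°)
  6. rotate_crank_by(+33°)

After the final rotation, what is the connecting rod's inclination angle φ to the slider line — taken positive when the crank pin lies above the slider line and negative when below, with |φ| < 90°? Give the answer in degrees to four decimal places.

set_geometry: r = 21 mm, L = 156 mm, e = 11 mm; θ ← 0°
rotate_crank_by(+27°): θ ← 0° +27° = 27°
rotate_crank_by(+90°): θ ← 27° +90° = 117°
rotate_crank_by(+86°): θ ← 117° +86° = 203°
rotate_crank_by(-77°): θ ← 203° -77° = 126°
rotate_crank_by(+33°): θ ← 126° +33° = 159°
crank pin P = (r cos θ, r sin θ) = (-19.605189, 7.525727)
h = r sin θ − e = 7.525727 − 11 = -3.474273
sin φ = h / L = -3.474273 / 156 = -0.02227098
φ = arcsin(-0.02227098) = -1.276139°

-1.2761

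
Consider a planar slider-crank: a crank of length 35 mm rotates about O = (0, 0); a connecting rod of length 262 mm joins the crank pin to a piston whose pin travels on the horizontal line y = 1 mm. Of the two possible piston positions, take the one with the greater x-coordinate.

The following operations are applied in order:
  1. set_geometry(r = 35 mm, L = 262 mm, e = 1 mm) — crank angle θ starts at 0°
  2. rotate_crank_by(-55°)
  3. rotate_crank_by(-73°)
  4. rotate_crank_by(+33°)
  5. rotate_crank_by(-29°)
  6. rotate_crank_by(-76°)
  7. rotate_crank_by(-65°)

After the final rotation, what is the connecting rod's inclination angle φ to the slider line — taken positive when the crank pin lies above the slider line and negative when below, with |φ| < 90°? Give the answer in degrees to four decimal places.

set_geometry: r = 35 mm, L = 262 mm, e = 1 mm; θ ← 0°
rotate_crank_by(-55°): θ ← 0° -55° = -55°
rotate_crank_by(-73°): θ ← -55° -73° = -128°
rotate_crank_by(+33°): θ ← -128° +33° = -95°
rotate_crank_by(-29°): θ ← -95° -29° = -124°
rotate_crank_by(-76°): θ ← -124° -76° = -200°
rotate_crank_by(-65°): θ ← -200° -65° = -265°
crank pin P = (r cos θ, r sin θ) = (-3.050451, 34.866814)
h = r sin θ − e = 34.866814 − 1 = 33.866814
sin φ = h / L = 33.866814 / 262 = 0.12926265
φ = arcsin(0.12926265) = 7.426986°

7.4270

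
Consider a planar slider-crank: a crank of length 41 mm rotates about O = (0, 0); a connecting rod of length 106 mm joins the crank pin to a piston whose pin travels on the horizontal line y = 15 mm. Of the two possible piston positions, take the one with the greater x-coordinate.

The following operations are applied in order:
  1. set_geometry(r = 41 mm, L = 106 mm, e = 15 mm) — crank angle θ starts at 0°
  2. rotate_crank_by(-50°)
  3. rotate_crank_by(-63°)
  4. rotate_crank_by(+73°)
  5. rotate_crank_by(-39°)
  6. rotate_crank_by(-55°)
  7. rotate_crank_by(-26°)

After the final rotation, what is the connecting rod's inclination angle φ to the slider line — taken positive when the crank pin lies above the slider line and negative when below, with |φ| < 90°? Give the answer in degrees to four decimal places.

-15.8905

set_geometry: r = 41 mm, L = 106 mm, e = 15 mm; θ ← 0°
rotate_crank_by(-50°): θ ← 0° -50° = -50°
rotate_crank_by(-63°): θ ← -50° -63° = -113°
rotate_crank_by(+73°): θ ← -113° +73° = -40°
rotate_crank_by(-39°): θ ← -40° -39° = -79°
rotate_crank_by(-55°): θ ← -79° -55° = -134°
rotate_crank_by(-26°): θ ← -134° -26° = -160°
crank pin P = (r cos θ, r sin θ) = (-38.527397, -14.022826)
h = r sin θ − e = -14.022826 − 15 = -29.022826
sin φ = h / L = -29.022826 / 106 = -0.27380024
φ = arcsin(-0.27380024) = -15.890529°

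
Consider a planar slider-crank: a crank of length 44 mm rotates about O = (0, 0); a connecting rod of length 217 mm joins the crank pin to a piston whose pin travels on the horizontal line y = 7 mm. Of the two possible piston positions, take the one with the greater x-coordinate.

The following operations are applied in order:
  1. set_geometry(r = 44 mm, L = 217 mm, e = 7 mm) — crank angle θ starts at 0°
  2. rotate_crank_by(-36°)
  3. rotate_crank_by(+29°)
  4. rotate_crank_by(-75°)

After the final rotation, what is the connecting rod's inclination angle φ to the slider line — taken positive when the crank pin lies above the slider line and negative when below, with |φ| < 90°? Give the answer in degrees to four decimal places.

-13.4767

set_geometry: r = 44 mm, L = 217 mm, e = 7 mm; θ ← 0°
rotate_crank_by(-36°): θ ← 0° -36° = -36°
rotate_crank_by(+29°): θ ← -36° +29° = -7°
rotate_crank_by(-75°): θ ← -7° -75° = -82°
crank pin P = (r cos θ, r sin θ) = (6.123616, -43.571795)
h = r sin θ − e = -43.571795 − 7 = -50.571795
sin φ = h / L = -50.571795 / 217 = -0.23304975
φ = arcsin(-0.23304975) = -13.476690°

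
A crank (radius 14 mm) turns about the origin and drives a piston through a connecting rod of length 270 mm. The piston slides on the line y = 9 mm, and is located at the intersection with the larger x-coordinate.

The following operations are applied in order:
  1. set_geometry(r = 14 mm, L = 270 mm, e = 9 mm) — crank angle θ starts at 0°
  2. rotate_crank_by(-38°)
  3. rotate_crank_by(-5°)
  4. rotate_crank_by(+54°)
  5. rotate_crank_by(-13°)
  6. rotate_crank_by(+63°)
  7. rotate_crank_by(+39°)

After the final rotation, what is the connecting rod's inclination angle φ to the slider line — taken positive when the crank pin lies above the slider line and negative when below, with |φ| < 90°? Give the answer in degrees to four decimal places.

1.0160

set_geometry: r = 14 mm, L = 270 mm, e = 9 mm; θ ← 0°
rotate_crank_by(-38°): θ ← 0° -38° = -38°
rotate_crank_by(-5°): θ ← -38° -5° = -43°
rotate_crank_by(+54°): θ ← -43° +54° = 11°
rotate_crank_by(-13°): θ ← 11° -13° = -2°
rotate_crank_by(+63°): θ ← -2° +63° = 61°
rotate_crank_by(+39°): θ ← 61° +39° = 100°
crank pin P = (r cos θ, r sin θ) = (-2.431074, 13.787309)
h = r sin θ − e = 13.787309 − 9 = 4.787309
sin φ = h / L = 4.787309 / 270 = 0.01773077
φ = arcsin(0.01773077) = 1.015952°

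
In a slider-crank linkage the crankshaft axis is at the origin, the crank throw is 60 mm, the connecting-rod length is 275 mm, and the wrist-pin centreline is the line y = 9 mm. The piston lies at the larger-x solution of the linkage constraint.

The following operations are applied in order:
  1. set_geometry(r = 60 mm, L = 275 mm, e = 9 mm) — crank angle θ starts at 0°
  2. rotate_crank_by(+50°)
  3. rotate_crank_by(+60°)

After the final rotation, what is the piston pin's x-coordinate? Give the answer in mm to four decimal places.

set_geometry: r = 60 mm, L = 275 mm, e = 9 mm; θ ← 0°
rotate_crank_by(+50°): θ ← 0° +50° = 50°
rotate_crank_by(+60°): θ ← 50° +60° = 110°
crank pin P = (r cos θ, r sin θ) = (-20.521209, 56.381557)
h = r sin θ − e = 56.381557 − 9 = 47.381557
x = r cos θ + √(L² − h²) = -20.521209 + √(75625.0 − 2245.0120) = -20.521209 + 270.887408 = 250.366200

250.3662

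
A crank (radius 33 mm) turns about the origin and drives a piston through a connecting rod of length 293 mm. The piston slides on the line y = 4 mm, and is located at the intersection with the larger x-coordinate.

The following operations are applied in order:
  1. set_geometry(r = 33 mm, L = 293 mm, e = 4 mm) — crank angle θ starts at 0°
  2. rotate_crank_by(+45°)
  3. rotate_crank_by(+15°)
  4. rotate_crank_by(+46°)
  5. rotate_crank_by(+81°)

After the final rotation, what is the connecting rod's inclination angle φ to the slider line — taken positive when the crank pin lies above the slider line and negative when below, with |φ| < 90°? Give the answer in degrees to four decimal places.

-1.5688

set_geometry: r = 33 mm, L = 293 mm, e = 4 mm; θ ← 0°
rotate_crank_by(+45°): θ ← 0° +45° = 45°
rotate_crank_by(+15°): θ ← 45° +15° = 60°
rotate_crank_by(+46°): θ ← 60° +46° = 106°
rotate_crank_by(+81°): θ ← 106° +81° = 187°
crank pin P = (r cos θ, r sin θ) = (-32.754023, -4.021688)
h = r sin θ − e = -4.021688 − 4 = -8.021688
sin φ = h / L = -8.021688 / 293 = -0.02737778
φ = arcsin(-0.02737778) = -1.568827°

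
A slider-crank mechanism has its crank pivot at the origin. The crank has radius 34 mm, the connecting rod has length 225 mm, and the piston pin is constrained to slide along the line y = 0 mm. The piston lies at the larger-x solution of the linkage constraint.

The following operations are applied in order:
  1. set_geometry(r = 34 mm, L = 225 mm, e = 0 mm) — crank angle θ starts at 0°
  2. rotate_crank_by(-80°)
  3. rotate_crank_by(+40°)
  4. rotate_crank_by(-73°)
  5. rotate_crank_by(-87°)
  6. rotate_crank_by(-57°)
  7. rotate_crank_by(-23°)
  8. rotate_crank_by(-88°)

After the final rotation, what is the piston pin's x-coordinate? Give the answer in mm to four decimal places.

258.6194

set_geometry: r = 34 mm, L = 225 mm, e = 0 mm; θ ← 0°
rotate_crank_by(-80°): θ ← 0° -80° = -80°
rotate_crank_by(+40°): θ ← -80° +40° = -40°
rotate_crank_by(-73°): θ ← -40° -73° = -113°
rotate_crank_by(-87°): θ ← -113° -87° = -200°
rotate_crank_by(-57°): θ ← -200° -57° = -257°
rotate_crank_by(-23°): θ ← -257° -23° = -280°
rotate_crank_by(-88°): θ ← -280° -88° = -368°
crank pin P = (r cos θ, r sin θ) = (33.669114, -4.731885)
h = r sin θ − e = -4.731885 − 0 = -4.731885
x = r cos θ + √(L² − h²) = 33.669114 + √(50625.0 − 22.3907) = 33.669114 + 224.950237 = 258.619352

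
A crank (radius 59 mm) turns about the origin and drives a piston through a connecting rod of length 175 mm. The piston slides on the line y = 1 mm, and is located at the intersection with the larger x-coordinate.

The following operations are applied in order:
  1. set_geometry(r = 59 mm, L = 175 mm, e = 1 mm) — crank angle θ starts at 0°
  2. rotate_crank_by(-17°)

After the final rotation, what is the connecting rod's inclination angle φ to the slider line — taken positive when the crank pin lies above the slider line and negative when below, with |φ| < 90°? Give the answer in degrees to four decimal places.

set_geometry: r = 59 mm, L = 175 mm, e = 1 mm; θ ← 0°
rotate_crank_by(-17°): θ ← 0° -17° = -17°
crank pin P = (r cos θ, r sin θ) = (56.421981, -17.249931)
h = r sin θ − e = -17.249931 − 1 = -18.249931
sin φ = h / L = -18.249931 / 175 = -0.10428532
φ = arcsin(-0.10428532) = -5.985992°

-5.9860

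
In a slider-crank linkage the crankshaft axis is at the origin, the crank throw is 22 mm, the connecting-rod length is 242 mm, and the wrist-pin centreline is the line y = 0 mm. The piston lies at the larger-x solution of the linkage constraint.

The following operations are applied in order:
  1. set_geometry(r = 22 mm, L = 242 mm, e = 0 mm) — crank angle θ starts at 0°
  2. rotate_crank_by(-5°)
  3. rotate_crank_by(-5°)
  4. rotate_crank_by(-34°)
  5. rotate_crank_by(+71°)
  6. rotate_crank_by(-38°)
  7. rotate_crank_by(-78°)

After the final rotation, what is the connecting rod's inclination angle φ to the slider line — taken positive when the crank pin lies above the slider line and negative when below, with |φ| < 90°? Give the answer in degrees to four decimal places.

set_geometry: r = 22 mm, L = 242 mm, e = 0 mm; θ ← 0°
rotate_crank_by(-5°): θ ← 0° -5° = -5°
rotate_crank_by(-5°): θ ← -5° -5° = -10°
rotate_crank_by(-34°): θ ← -10° -34° = -44°
rotate_crank_by(+71°): θ ← -44° +71° = 27°
rotate_crank_by(-38°): θ ← 27° -38° = -11°
rotate_crank_by(-78°): θ ← -11° -78° = -89°
crank pin P = (r cos θ, r sin θ) = (0.383953, -21.996649)
h = r sin θ − e = -21.996649 − 0 = -21.996649
sin φ = h / L = -21.996649 / 242 = -0.09089525
φ = arcsin(-0.09089525) = -5.215112°

-5.2151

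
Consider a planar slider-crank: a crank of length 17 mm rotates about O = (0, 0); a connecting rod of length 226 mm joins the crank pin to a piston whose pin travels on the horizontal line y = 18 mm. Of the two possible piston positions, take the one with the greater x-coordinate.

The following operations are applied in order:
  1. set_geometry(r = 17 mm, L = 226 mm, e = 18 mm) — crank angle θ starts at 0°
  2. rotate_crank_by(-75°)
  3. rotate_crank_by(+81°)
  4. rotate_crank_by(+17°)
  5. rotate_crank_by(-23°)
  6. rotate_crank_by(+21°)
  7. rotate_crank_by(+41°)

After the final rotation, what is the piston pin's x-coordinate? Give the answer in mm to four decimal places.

set_geometry: r = 17 mm, L = 226 mm, e = 18 mm; θ ← 0°
rotate_crank_by(-75°): θ ← 0° -75° = -75°
rotate_crank_by(+81°): θ ← -75° +81° = 6°
rotate_crank_by(+17°): θ ← 6° +17° = 23°
rotate_crank_by(-23°): θ ← 23° -23° = 0°
rotate_crank_by(+21°): θ ← 0° +21° = 21°
rotate_crank_by(+41°): θ ← 21° +41° = 62°
crank pin P = (r cos θ, r sin θ) = (7.981017, 15.010109)
h = r sin θ − e = 15.010109 − 18 = -2.989891
x = r cos θ + √(L² − h²) = 7.981017 + √(51076.0 − 8.9394) = 7.981017 + 225.980222 = 233.961238

233.9612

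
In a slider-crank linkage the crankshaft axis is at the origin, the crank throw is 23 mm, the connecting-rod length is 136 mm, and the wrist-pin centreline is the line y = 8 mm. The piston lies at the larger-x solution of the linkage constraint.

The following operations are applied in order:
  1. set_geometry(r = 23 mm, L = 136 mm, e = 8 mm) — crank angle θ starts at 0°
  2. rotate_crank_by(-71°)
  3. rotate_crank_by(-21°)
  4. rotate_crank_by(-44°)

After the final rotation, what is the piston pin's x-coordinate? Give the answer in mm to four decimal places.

set_geometry: r = 23 mm, L = 136 mm, e = 8 mm; θ ← 0°
rotate_crank_by(-71°): θ ← 0° -71° = -71°
rotate_crank_by(-21°): θ ← -71° -21° = -92°
rotate_crank_by(-44°): θ ← -92° -44° = -136°
crank pin P = (r cos θ, r sin θ) = (-16.544815, -15.977143)
h = r sin θ − e = -15.977143 − 8 = -23.977143
x = r cos θ + √(L² − h²) = -16.544815 + √(18496.0 − 574.9034) = -16.544815 + 133.869700 = 117.324885

117.3249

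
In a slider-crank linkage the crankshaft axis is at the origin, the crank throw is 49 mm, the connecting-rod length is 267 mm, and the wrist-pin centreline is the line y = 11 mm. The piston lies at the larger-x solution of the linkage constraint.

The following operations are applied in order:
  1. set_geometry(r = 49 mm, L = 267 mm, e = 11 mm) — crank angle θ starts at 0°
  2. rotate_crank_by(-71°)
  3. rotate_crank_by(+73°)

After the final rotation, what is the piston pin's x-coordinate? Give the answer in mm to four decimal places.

315.8085

set_geometry: r = 49 mm, L = 267 mm, e = 11 mm; θ ← 0°
rotate_crank_by(-71°): θ ← 0° -71° = -71°
rotate_crank_by(+73°): θ ← -71° +73° = 2°
crank pin P = (r cos θ, r sin θ) = (48.970151, 1.710075)
h = r sin θ − e = 1.710075 − 11 = -9.289925
x = r cos θ + √(L² − h²) = 48.970151 + √(71289.0 − 86.3027) = 48.970151 + 266.838336 = 315.808486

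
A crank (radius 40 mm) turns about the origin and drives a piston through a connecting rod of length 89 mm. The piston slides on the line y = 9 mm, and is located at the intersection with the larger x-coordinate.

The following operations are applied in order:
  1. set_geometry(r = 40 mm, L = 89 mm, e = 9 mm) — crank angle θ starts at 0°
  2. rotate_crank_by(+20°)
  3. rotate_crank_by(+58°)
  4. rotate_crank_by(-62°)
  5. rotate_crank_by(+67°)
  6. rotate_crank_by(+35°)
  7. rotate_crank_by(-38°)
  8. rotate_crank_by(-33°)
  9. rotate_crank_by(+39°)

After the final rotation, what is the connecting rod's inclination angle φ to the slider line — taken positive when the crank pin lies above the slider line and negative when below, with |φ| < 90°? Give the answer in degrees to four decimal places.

20.3174

set_geometry: r = 40 mm, L = 89 mm, e = 9 mm; θ ← 0°
rotate_crank_by(+20°): θ ← 0° +20° = 20°
rotate_crank_by(+58°): θ ← 20° +58° = 78°
rotate_crank_by(-62°): θ ← 78° -62° = 16°
rotate_crank_by(+67°): θ ← 16° +67° = 83°
rotate_crank_by(+35°): θ ← 83° +35° = 118°
rotate_crank_by(-38°): θ ← 118° -38° = 80°
rotate_crank_by(-33°): θ ← 80° -33° = 47°
rotate_crank_by(+39°): θ ← 47° +39° = 86°
crank pin P = (r cos θ, r sin θ) = (2.790259, 39.902562)
h = r sin θ − e = 39.902562 − 9 = 30.902562
sin φ = h / L = 30.902562 / 89 = 0.34721980
φ = arcsin(0.34721980) = 20.317360°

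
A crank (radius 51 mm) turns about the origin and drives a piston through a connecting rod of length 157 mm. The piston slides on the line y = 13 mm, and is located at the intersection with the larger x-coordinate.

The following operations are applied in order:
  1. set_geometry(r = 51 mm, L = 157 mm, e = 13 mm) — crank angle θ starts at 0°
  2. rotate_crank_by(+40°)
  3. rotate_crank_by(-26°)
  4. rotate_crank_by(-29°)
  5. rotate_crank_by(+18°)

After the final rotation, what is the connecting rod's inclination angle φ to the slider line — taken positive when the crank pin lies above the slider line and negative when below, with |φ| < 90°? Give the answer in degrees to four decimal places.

-3.7729

set_geometry: r = 51 mm, L = 157 mm, e = 13 mm; θ ← 0°
rotate_crank_by(+40°): θ ← 0° +40° = 40°
rotate_crank_by(-26°): θ ← 40° -26° = 14°
rotate_crank_by(-29°): θ ← 14° -29° = -15°
rotate_crank_by(+18°): θ ← -15° +18° = 3°
crank pin P = (r cos θ, r sin θ) = (50.930106, 2.669134)
h = r sin θ − e = 2.669134 − 13 = -10.330866
sin φ = h / L = -10.330866 / 157 = -0.06580170
φ = arcsin(-0.06580170) = -3.772885°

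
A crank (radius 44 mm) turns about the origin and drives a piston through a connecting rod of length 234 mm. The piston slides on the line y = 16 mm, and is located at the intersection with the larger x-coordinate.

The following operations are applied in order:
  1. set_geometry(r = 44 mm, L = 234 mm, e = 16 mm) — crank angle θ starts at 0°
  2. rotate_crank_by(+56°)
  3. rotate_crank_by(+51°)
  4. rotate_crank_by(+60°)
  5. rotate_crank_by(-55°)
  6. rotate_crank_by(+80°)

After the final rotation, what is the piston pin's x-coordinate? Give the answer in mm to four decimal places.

189.6062

set_geometry: r = 44 mm, L = 234 mm, e = 16 mm; θ ← 0°
rotate_crank_by(+56°): θ ← 0° +56° = 56°
rotate_crank_by(+51°): θ ← 56° +51° = 107°
rotate_crank_by(+60°): θ ← 107° +60° = 167°
rotate_crank_by(-55°): θ ← 167° -55° = 112°
rotate_crank_by(+80°): θ ← 112° +80° = 192°
crank pin P = (r cos θ, r sin θ) = (-43.038494, -9.148114)
h = r sin θ − e = -9.148114 − 16 = -25.148114
x = r cos θ + √(L² − h²) = -43.038494 + √(54756.0 − 632.4277) = -43.038494 + 232.644734 = 189.606240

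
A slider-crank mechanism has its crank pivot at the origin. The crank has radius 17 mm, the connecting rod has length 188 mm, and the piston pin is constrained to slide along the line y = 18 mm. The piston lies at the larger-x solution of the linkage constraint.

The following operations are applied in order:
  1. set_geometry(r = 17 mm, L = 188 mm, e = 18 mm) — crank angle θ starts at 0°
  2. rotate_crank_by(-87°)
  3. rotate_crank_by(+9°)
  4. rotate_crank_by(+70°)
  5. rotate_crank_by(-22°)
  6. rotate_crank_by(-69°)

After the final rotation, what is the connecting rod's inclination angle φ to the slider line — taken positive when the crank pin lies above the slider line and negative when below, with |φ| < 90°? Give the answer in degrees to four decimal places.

-10.6645

set_geometry: r = 17 mm, L = 188 mm, e = 18 mm; θ ← 0°
rotate_crank_by(-87°): θ ← 0° -87° = -87°
rotate_crank_by(+9°): θ ← -87° +9° = -78°
rotate_crank_by(+70°): θ ← -78° +70° = -8°
rotate_crank_by(-22°): θ ← -8° -22° = -30°
rotate_crank_by(-69°): θ ← -30° -69° = -99°
crank pin P = (r cos θ, r sin θ) = (-2.659386, -16.790702)
h = r sin θ − e = -16.790702 − 18 = -34.790702
sin φ = h / L = -34.790702 / 188 = -0.18505692
φ = arcsin(-0.18505692) = -10.664451°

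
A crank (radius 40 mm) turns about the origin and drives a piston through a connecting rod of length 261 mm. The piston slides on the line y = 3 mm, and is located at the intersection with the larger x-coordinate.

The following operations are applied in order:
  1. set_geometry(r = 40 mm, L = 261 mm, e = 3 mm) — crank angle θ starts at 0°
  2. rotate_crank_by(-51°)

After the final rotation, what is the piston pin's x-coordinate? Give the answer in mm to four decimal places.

283.9375

set_geometry: r = 40 mm, L = 261 mm, e = 3 mm; θ ← 0°
rotate_crank_by(-51°): θ ← 0° -51° = -51°
crank pin P = (r cos θ, r sin θ) = (25.172816, -31.085838)
h = r sin θ − e = -31.085838 − 3 = -34.085838
x = r cos θ + √(L² − h²) = 25.172816 + √(68121.0 − 1161.8444) = 25.172816 + 258.764672 = 283.937488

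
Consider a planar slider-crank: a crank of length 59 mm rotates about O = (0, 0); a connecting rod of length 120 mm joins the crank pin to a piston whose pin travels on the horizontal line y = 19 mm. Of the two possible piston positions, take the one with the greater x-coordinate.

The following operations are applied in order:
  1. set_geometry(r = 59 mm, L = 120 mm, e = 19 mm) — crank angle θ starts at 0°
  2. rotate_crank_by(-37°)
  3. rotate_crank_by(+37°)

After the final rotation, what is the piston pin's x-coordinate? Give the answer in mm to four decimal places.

177.4863

set_geometry: r = 59 mm, L = 120 mm, e = 19 mm; θ ← 0°
rotate_crank_by(-37°): θ ← 0° -37° = -37°
rotate_crank_by(+37°): θ ← -37° +37° = 0°
crank pin P = (r cos θ, r sin θ) = (59.000000, 0.000000)
h = r sin θ − e = 0.000000 − 19 = -19.000000
x = r cos θ + √(L² − h²) = 59.000000 + √(14400.0 − 361.0000) = 59.000000 + 118.486286 = 177.486286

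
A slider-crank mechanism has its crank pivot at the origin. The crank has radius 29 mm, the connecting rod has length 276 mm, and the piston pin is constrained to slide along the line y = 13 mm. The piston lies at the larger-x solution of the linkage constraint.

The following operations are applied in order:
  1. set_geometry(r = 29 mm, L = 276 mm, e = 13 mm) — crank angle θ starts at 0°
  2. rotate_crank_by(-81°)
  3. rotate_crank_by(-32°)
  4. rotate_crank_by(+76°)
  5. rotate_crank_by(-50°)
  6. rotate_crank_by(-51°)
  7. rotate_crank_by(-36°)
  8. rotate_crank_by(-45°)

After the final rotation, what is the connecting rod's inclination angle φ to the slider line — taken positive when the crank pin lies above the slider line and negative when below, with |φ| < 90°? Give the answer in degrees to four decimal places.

set_geometry: r = 29 mm, L = 276 mm, e = 13 mm; θ ← 0°
rotate_crank_by(-81°): θ ← 0° -81° = -81°
rotate_crank_by(-32°): θ ← -81° -32° = -113°
rotate_crank_by(+76°): θ ← -113° +76° = -37°
rotate_crank_by(-50°): θ ← -37° -50° = -87°
rotate_crank_by(-51°): θ ← -87° -51° = -138°
rotate_crank_by(-36°): θ ← -138° -36° = -174°
rotate_crank_by(-45°): θ ← -174° -45° = -219°
crank pin P = (r cos θ, r sin θ) = (-22.537233, 18.250291)
h = r sin θ − e = 18.250291 − 13 = 5.250291
sin φ = h / L = 5.250291 / 276 = 0.01902279
φ = arcsin(0.01902279) = 1.089992°

1.0900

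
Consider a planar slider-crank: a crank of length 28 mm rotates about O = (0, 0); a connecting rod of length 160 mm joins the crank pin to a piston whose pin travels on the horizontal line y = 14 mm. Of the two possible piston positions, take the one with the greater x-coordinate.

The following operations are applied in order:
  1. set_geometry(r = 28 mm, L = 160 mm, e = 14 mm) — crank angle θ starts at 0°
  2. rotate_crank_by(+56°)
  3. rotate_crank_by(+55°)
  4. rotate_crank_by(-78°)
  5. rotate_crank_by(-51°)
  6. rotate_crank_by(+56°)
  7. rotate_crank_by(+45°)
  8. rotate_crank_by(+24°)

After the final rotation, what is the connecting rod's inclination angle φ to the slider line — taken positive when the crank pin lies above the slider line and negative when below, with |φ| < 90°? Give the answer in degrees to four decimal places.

4.5801

set_geometry: r = 28 mm, L = 160 mm, e = 14 mm; θ ← 0°
rotate_crank_by(+56°): θ ← 0° +56° = 56°
rotate_crank_by(+55°): θ ← 56° +55° = 111°
rotate_crank_by(-78°): θ ← 111° -78° = 33°
rotate_crank_by(-51°): θ ← 33° -51° = -18°
rotate_crank_by(+56°): θ ← -18° +56° = 38°
rotate_crank_by(+45°): θ ← 38° +45° = 83°
rotate_crank_by(+24°): θ ← 83° +24° = 107°
crank pin P = (r cos θ, r sin θ) = (-8.186408, 26.776533)
h = r sin θ − e = 26.776533 − 14 = 12.776533
sin φ = h / L = 12.776533 / 160 = 0.07985333
φ = arcsin(0.07985333) = 4.580135°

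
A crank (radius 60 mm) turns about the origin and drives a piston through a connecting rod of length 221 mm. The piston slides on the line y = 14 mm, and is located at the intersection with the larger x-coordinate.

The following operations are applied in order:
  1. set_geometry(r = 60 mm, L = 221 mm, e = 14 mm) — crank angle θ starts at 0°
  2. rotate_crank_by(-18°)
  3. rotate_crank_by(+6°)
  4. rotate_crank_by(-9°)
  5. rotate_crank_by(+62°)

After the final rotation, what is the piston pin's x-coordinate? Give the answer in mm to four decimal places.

264.8223

set_geometry: r = 60 mm, L = 221 mm, e = 14 mm; θ ← 0°
rotate_crank_by(-18°): θ ← 0° -18° = -18°
rotate_crank_by(+6°): θ ← -18° +6° = -12°
rotate_crank_by(-9°): θ ← -12° -9° = -21°
rotate_crank_by(+62°): θ ← -21° +62° = 41°
crank pin P = (r cos θ, r sin θ) = (45.282575, 39.363542)
h = r sin θ − e = 39.363542 − 14 = 25.363542
x = r cos θ + √(L² − h²) = 45.282575 + √(48841.0 − 643.3092) = 45.282575 + 219.539725 = 264.822300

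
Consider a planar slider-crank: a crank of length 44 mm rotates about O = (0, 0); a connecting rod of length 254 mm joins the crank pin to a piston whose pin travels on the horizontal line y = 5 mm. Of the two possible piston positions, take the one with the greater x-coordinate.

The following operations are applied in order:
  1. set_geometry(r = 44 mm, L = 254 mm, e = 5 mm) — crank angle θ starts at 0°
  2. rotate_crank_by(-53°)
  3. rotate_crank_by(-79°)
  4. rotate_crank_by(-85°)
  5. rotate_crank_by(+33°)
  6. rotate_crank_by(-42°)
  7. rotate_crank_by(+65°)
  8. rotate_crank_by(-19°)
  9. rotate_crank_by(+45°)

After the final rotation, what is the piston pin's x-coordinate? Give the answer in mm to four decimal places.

220.3070

set_geometry: r = 44 mm, L = 254 mm, e = 5 mm; θ ← 0°
rotate_crank_by(-53°): θ ← 0° -53° = -53°
rotate_crank_by(-79°): θ ← -53° -79° = -132°
rotate_crank_by(-85°): θ ← -132° -85° = -217°
rotate_crank_by(+33°): θ ← -217° +33° = -184°
rotate_crank_by(-42°): θ ← -184° -42° = -226°
rotate_crank_by(+65°): θ ← -226° +65° = -161°
rotate_crank_by(-19°): θ ← -161° -19° = -180°
rotate_crank_by(+45°): θ ← -180° +45° = -135°
crank pin P = (r cos θ, r sin θ) = (-31.112698, -31.112698)
h = r sin θ − e = -31.112698 − 5 = -36.112698
x = r cos θ + √(L² − h²) = -31.112698 + √(64516.0 − 1304.1270) = -31.112698 + 251.419715 = 220.307016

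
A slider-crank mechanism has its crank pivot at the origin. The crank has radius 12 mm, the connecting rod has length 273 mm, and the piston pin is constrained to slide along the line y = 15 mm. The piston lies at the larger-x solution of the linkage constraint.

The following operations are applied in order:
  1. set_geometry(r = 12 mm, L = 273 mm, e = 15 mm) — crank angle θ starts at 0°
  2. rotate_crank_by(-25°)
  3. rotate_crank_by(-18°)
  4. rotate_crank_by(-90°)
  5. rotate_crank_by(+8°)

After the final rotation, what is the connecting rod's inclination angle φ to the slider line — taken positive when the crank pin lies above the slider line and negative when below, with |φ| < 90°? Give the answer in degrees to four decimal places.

set_geometry: r = 12 mm, L = 273 mm, e = 15 mm; θ ← 0°
rotate_crank_by(-25°): θ ← 0° -25° = -25°
rotate_crank_by(-18°): θ ← -25° -18° = -43°
rotate_crank_by(-90°): θ ← -43° -90° = -133°
rotate_crank_by(+8°): θ ← -133° +8° = -125°
crank pin P = (r cos θ, r sin θ) = (-6.882917, -9.829825)
h = r sin θ − e = -9.829825 − 15 = -24.829825
sin φ = h / L = -24.829825 / 273 = -0.09095174
φ = arcsin(-0.09095174) = -5.218362°

-5.2184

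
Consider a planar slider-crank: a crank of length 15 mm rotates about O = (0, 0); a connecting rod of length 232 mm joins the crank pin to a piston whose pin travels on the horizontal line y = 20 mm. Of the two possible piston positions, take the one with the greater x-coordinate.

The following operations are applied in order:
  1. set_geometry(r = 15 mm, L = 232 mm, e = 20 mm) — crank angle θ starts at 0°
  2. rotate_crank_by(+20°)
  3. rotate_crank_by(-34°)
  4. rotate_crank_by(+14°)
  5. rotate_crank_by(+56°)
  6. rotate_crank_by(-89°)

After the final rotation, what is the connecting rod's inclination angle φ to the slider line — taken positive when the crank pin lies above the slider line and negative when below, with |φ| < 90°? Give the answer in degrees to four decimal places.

-6.9741

set_geometry: r = 15 mm, L = 232 mm, e = 20 mm; θ ← 0°
rotate_crank_by(+20°): θ ← 0° +20° = 20°
rotate_crank_by(-34°): θ ← 20° -34° = -14°
rotate_crank_by(+14°): θ ← -14° +14° = 0°
rotate_crank_by(+56°): θ ← 0° +56° = 56°
rotate_crank_by(-89°): θ ← 56° -89° = -33°
crank pin P = (r cos θ, r sin θ) = (12.580059, -8.169586)
h = r sin θ − e = -8.169586 − 20 = -28.169586
sin φ = h / L = -28.169586 / 232 = -0.12142063
φ = arcsin(-0.12142063) = -6.974098°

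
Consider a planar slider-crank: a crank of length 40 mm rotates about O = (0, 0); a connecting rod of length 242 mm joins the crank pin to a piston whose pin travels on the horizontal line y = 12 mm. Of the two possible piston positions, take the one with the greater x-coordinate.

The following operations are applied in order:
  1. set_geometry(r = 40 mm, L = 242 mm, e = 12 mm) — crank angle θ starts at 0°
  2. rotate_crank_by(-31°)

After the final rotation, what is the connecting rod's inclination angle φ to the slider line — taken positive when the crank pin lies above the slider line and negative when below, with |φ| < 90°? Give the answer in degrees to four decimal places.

set_geometry: r = 40 mm, L = 242 mm, e = 12 mm; θ ← 0°
rotate_crank_by(-31°): θ ← 0° -31° = -31°
crank pin P = (r cos θ, r sin θ) = (34.286692, -20.601523)
h = r sin θ − e = -20.601523 − 12 = -32.601523
sin φ = h / L = -32.601523 / 242 = -0.13471704
φ = arcsin(-0.13471704) = -7.742258°

-7.7423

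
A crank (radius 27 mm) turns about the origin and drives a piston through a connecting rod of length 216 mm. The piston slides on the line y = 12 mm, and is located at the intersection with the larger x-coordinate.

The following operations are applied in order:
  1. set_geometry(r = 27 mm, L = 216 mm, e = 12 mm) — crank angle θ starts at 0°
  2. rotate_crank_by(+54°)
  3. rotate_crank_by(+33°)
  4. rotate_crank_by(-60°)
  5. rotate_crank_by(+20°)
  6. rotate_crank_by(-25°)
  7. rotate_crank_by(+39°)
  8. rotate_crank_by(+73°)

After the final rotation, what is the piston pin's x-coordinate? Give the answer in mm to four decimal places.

197.1167

set_geometry: r = 27 mm, L = 216 mm, e = 12 mm; θ ← 0°
rotate_crank_by(+54°): θ ← 0° +54° = 54°
rotate_crank_by(+33°): θ ← 54° +33° = 87°
rotate_crank_by(-60°): θ ← 87° -60° = 27°
rotate_crank_by(+20°): θ ← 27° +20° = 47°
rotate_crank_by(-25°): θ ← 47° -25° = 22°
rotate_crank_by(+39°): θ ← 22° +39° = 61°
rotate_crank_by(+73°): θ ← 61° +73° = 134°
crank pin P = (r cos θ, r sin θ) = (-18.755776, 19.422175)
h = r sin θ − e = 19.422175 − 12 = 7.422175
x = r cos θ + √(L² − h²) = -18.755776 + √(46656.0 − 55.0887) = -18.755776 + 215.872442 = 197.116666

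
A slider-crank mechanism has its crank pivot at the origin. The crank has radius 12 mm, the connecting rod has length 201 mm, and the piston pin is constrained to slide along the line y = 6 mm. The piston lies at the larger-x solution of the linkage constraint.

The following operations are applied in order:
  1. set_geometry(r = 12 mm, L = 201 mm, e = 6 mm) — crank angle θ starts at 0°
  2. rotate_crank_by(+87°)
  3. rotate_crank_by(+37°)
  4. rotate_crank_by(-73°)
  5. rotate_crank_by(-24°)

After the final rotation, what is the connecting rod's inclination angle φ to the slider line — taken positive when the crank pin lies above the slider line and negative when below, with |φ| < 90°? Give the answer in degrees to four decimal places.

set_geometry: r = 12 mm, L = 201 mm, e = 6 mm; θ ← 0°
rotate_crank_by(+87°): θ ← 0° +87° = 87°
rotate_crank_by(+37°): θ ← 87° +37° = 124°
rotate_crank_by(-73°): θ ← 124° -73° = 51°
rotate_crank_by(-24°): θ ← 51° -24° = 27°
crank pin P = (r cos θ, r sin θ) = (10.692078, 5.447886)
h = r sin θ − e = 5.447886 − 6 = -0.552114
sin φ = h / L = -0.552114 / 201 = -0.00274684
φ = arcsin(-0.00274684) = -0.157382°

-0.1574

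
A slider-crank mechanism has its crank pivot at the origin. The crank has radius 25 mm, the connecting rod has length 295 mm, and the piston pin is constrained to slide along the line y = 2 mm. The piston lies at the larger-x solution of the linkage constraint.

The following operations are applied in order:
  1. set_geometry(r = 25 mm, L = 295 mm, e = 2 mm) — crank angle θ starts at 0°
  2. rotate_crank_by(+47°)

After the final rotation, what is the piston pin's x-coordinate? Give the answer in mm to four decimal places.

set_geometry: r = 25 mm, L = 295 mm, e = 2 mm; θ ← 0°
rotate_crank_by(+47°): θ ← 0° +47° = 47°
crank pin P = (r cos θ, r sin θ) = (17.049959, 18.283843)
h = r sin θ − e = 18.283843 − 2 = 16.283843
x = r cos θ + √(L² − h²) = 17.049959 + √(87025.0 − 265.1635) = 17.049959 + 294.550227 = 311.600186

311.6002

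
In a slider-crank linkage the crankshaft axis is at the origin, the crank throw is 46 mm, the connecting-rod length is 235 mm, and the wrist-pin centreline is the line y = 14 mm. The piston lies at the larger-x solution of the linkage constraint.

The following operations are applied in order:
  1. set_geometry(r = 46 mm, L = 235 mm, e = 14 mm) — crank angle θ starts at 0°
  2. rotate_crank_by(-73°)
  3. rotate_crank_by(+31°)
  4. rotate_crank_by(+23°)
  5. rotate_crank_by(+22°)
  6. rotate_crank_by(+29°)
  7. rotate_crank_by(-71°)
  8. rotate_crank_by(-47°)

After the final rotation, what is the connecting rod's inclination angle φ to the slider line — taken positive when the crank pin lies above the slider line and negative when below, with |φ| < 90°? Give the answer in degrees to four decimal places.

set_geometry: r = 46 mm, L = 235 mm, e = 14 mm; θ ← 0°
rotate_crank_by(-73°): θ ← 0° -73° = -73°
rotate_crank_by(+31°): θ ← -73° +31° = -42°
rotate_crank_by(+23°): θ ← -42° +23° = -19°
rotate_crank_by(+22°): θ ← -19° +22° = 3°
rotate_crank_by(+29°): θ ← 3° +29° = 32°
rotate_crank_by(-71°): θ ← 32° -71° = -39°
rotate_crank_by(-47°): θ ← -39° -47° = -86°
crank pin P = (r cos θ, r sin θ) = (3.208798, -45.887946)
h = r sin θ − e = -45.887946 − 14 = -59.887946
sin φ = h / L = -59.887946 / 235 = -0.25484232
φ = arcsin(-0.25484232) = -14.764242°

-14.7642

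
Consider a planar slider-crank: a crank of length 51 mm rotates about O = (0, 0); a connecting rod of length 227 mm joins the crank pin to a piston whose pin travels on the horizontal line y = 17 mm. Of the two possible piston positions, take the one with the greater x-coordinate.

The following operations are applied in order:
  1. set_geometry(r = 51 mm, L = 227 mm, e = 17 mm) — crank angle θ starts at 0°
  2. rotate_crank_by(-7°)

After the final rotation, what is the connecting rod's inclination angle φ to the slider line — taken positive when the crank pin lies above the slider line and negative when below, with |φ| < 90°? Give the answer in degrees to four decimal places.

set_geometry: r = 51 mm, L = 227 mm, e = 17 mm; θ ← 0°
rotate_crank_by(-7°): θ ← 0° -7° = -7°
crank pin P = (r cos θ, r sin θ) = (50.619854, -6.215337)
h = r sin θ − e = -6.215337 − 17 = -23.215337
sin φ = h / L = -23.215337 / 227 = -0.10227020
φ = arcsin(-0.10227020) = -5.869914°

-5.8699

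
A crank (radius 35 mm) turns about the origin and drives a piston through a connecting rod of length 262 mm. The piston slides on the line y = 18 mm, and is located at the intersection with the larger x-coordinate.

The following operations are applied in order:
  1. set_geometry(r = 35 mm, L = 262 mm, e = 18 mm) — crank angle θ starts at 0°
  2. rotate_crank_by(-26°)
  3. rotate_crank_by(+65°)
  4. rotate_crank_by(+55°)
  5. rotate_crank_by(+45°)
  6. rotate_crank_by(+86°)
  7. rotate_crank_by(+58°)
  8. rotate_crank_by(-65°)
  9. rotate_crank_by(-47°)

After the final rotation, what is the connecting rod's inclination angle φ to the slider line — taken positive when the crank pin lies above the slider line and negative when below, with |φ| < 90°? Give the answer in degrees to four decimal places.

-2.7400

set_geometry: r = 35 mm, L = 262 mm, e = 18 mm; θ ← 0°
rotate_crank_by(-26°): θ ← 0° -26° = -26°
rotate_crank_by(+65°): θ ← -26° +65° = 39°
rotate_crank_by(+55°): θ ← 39° +55° = 94°
rotate_crank_by(+45°): θ ← 94° +45° = 139°
rotate_crank_by(+86°): θ ← 139° +86° = 225°
rotate_crank_by(+58°): θ ← 225° +58° = 283°
rotate_crank_by(-65°): θ ← 283° -65° = 218°
rotate_crank_by(-47°): θ ← 218° -47° = 171°
crank pin P = (r cos θ, r sin θ) = (-34.569092, 5.475206)
h = r sin θ − e = 5.475206 − 18 = -12.524794
sin φ = h / L = -12.524794 / 262 = -0.04780456
φ = arcsin(-0.04780456) = -2.740044°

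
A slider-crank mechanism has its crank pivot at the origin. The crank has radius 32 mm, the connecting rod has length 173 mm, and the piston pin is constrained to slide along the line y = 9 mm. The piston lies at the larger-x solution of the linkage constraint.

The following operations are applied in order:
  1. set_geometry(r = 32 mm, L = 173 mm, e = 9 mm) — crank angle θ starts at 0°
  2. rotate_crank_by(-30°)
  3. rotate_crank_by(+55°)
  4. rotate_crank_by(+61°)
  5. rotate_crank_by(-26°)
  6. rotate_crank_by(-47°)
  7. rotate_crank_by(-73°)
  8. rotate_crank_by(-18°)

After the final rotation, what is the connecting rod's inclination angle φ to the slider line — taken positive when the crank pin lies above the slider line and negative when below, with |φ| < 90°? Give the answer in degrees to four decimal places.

-13.4709

set_geometry: r = 32 mm, L = 173 mm, e = 9 mm; θ ← 0°
rotate_crank_by(-30°): θ ← 0° -30° = -30°
rotate_crank_by(+55°): θ ← -30° +55° = 25°
rotate_crank_by(+61°): θ ← 25° +61° = 86°
rotate_crank_by(-26°): θ ← 86° -26° = 60°
rotate_crank_by(-47°): θ ← 60° -47° = 13°
rotate_crank_by(-73°): θ ← 13° -73° = -60°
rotate_crank_by(-18°): θ ← -60° -18° = -78°
crank pin P = (r cos θ, r sin θ) = (6.653174, -31.300723)
h = r sin θ − e = -31.300723 − 9 = -40.300723
sin φ = h / L = -40.300723 / 173 = -0.23295216
φ = arcsin(-0.23295216) = -13.470940°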